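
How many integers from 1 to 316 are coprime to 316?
156

316 = 2^2 × 79
φ(n) = n × ∏(1 - 1/p) for each prime p dividing n
φ(316) = 316 × (1 - 1/2) × (1 - 1/79) = 156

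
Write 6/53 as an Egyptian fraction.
1/9 + 1/477

Greedy algorithm:
6/53: ceiling(53/6) = 9, use 1/9
1/477: ceiling(477/1) = 477, use 1/477
Result: 6/53 = 1/9 + 1/477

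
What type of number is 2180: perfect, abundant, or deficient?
abundant

Proper divisors of 2180: sum = 1 + 2 + 4 + 5 + 10 + 20 + 109 + 218 + 436 + 545 + 1090 = 2440
Since 2440 > 2180, 2180 is abundant.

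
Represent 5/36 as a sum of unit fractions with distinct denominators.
1/8 + 1/72

Greedy algorithm:
5/36: ceiling(36/5) = 8, use 1/8
1/72: ceiling(72/1) = 72, use 1/72
Result: 5/36 = 1/8 + 1/72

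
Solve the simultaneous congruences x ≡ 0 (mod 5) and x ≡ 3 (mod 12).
15

Using Chinese Remainder Theorem:
M = 5 × 12 = 60
M1 = 12, M2 = 5
y1 = 12^(-1) mod 5 = 3
y2 = 5^(-1) mod 12 = 5
x = (0×12×3 + 3×5×5) mod 60 = 15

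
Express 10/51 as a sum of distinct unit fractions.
1/6 + 1/34

Greedy algorithm:
10/51: ceiling(51/10) = 6, use 1/6
1/34: ceiling(34/1) = 34, use 1/34
Result: 10/51 = 1/6 + 1/34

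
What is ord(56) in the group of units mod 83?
82

83 is prime, so ord(56) divides φ(83) = 82.
Divisors of 82: 1, 2, 41, 82.
Repeated squaring: 56^1 ≡ 56, 56^2 ≡ 65, 56^4 ≡ 75, 56^8 ≡ 64, 56^16 ≡ 29, 56^32 ≡ 11, 56^64 ≡ 38 (mod 83).
Test 56^d mod 83 for each divisor d in increasing order:
56^1 ≡ 56
56^2 ≡ 65
56^41 = 56^32·56^8·56^1 ≡ 82
56^82 = 56^64·56^16·56^2 ≡ 1  ← first divisor giving 1
The order is 82.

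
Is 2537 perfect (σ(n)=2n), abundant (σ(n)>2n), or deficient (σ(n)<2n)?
deficient

Proper divisors of 2537: sum = 1 + 43 + 59 = 103
Since 103 < 2537, 2537 is deficient.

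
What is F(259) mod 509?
5

Matrix identity: Q^n = [[F_(n+1), F_n], [F_n, F_(n-1)]] with Q = [[1,1],[1,0]].
n = 259 = 100000011₂. Square-and-multiply, entries mod 509:
Q^1 = [[1,1],[1,0]]
Q^2 = (Q^1)² = [[2,1],[1,1]]
Q^4 = (Q^2)² = [[5,3],[3,2]]
Q^8 = (Q^4)² = [[34,21],[21,13]]
Q^16 = (Q^8)² = [[70,478],[478,101]]
Q^32 = (Q^16)² = [[262,298],[298,473]]
Q^64 = (Q^32)² = [[167,160],[160,7]]
Q^129 = (Q^64)²·Q = [[398,44],[44,354]]
Q^259 = (Q^129)²·Q = [[8,5],[5,3]]
F_259 mod 509 = Q^259[0][1] = 5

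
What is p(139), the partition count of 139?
13610949895

p(n) counts ways to write n as a sum of positive integers (order ignored).
Euler's pentagonal recurrence: p(k) = p(k-1) + p(k-2) - p(k-5) - p(k-7) + p(k-12) + p(k-15) - ... (offsets j(3j∓1)/2, signs ++--, p(0)=1, p(<0)=0).
DP table for k = 0..138: p(0)=1, p(1)=1, p(2)=2, p(3)=3, p(4)=5, p(5)=7, p(6)=11, p(7)=15, p(8)=22, p(9)=30, p(10)=42, p(11)=56, p(12)=77, p(13)=101, p(14)=135, p(15)=176, p(16)=231, p(17)=297, p(18)=385, p(19)=490, p(20)=627, p(21)=792, p(22)=1002, p(23)=1255, p(24)=1575, p(25)=1958, p(26)=2436, p(27)=3010, p(28)=3718, p(29)=4565, p(30)=5604, p(31)=6842, p(32)=8349, p(33)=10143, p(34)=12310, p(35)=14883, p(36)=17977, p(37)=21637, p(38)=26015, p(39)=31185, p(40)=37338, p(41)=44583, p(42)=53174, p(43)=63261, p(44)=75175, p(45)=89134, p(46)=105558, p(47)=124754, p(48)=147273, p(49)=173525, p(50)=204226, p(51)=239943, p(52)=281589, p(53)=329931, p(54)=386155, p(55)=451276, p(56)=526823, p(57)=614154, p(58)=715220, p(59)=831820, p(60)=966467, p(61)=1121505, p(62)=1300156, p(63)=1505499, p(64)=1741630, p(65)=2012558, p(66)=2323520, p(67)=2679689, p(68)=3087735, p(69)=3554345, p(70)=4087968, p(71)=4697205, p(72)=5392783, p(73)=6185689, p(74)=7089500, p(75)=8118264, p(76)=9289091, p(77)=10619863, p(78)=12132164, p(79)=13848650, p(80)=15796476, p(81)=18004327, p(82)=20506255, p(83)=23338469, p(84)=26543660, p(85)=30167357, p(86)=34262962, p(87)=38887673, p(88)=44108109, p(89)=49995925, p(90)=56634173, p(91)=64112359, p(92)=72533807, p(93)=82010177, p(94)=92669720, p(95)=104651419, p(96)=118114304, p(97)=133230930, p(98)=150198136, p(99)=169229875, p(100)=190569292, p(101)=214481126, p(102)=241265379, p(103)=271248950, p(104)=304801365, p(105)=342325709, p(106)=384276336, p(107)=431149389, p(108)=483502844, p(109)=541946240, p(110)=607163746, p(111)=679903203, p(112)=761002156, p(113)=851376628, p(114)=952050665, p(115)=1064144451, p(116)=1188908248, p(117)=1327710076, p(118)=1482074143, p(119)=1653668665, p(120)=1844349560, p(121)=2056148051, p(122)=2291320912, p(123)=2552338241, p(124)=2841940500, p(125)=3163127352, p(126)=3519222692, p(127)=3913864295, p(128)=4351078600, p(129)=4835271870, p(130)=5371315400, p(131)=5964539504, p(132)=6620830889, p(133)=7346629512, p(134)=8149040695, p(135)=9035836076, p(136)=10015581680, p(137)=11097645016, p(138)=12292341831.
Final step: p(139) = p(138) + p(137) - p(134) - p(132) + p(127) + p(124) - p(117) - p(113) + p(104) + p(99) - p(88) - p(82) + p(69) + p(62) - p(47) - p(39) + p(22) + p(13)
= 12292341831 + 11097645016 - 8149040695 - 6620830889 + 3913864295 + 2841940500 - 1327710076 - 851376628 + 304801365 + 169229875 - 44108109 - 20506255 + 3554345 + 1300156 - 124754 - 31185 + 1002 + 101
= 13610949895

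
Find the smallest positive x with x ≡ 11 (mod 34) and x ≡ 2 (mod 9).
11

Using Chinese Remainder Theorem:
M = 34 × 9 = 306
M1 = 9, M2 = 34
y1 = 9^(-1) mod 34 = 19
y2 = 34^(-1) mod 9 = 4
x = (11×9×19 + 2×34×4) mod 306 = 11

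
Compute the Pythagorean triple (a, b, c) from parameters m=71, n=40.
(3441, 5680, 6641)

Euclid's formula: a = m² - n², b = 2mn, c = m² + n²
m = 71, n = 40
a = 71² - 40² = 5041 - 1600 = 3441
b = 2 × 71 × 40 = 5680
c = 71² + 40² = 5041 + 1600 = 6641
Verification: 3441² + 5680² = 11840481 + 32262400 = 44102881 = 6641² ✓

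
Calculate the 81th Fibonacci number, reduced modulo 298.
136

Matrix identity: Q^n = [[F_(n+1), F_n], [F_n, F_(n-1)]] with Q = [[1,1],[1,0]].
n = 81 = 1010001₂. Square-and-multiply, entries mod 298:
Q^1 = [[1,1],[1,0]]
Q^2 = (Q^1)² = [[2,1],[1,1]]
Q^5 = (Q^2)²·Q = [[8,5],[5,3]]
Q^10 = (Q^5)² = [[89,55],[55,34]]
Q^20 = (Q^10)² = [[218,209],[209,9]]
Q^40 = (Q^20)² = [[17,61],[61,254]]
Q^81 = (Q^40)²·Q = [[277,136],[136,141]]
F_81 mod 298 = Q^81[0][1] = 136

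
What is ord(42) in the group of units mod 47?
23

47 is prime, so ord(42) divides φ(47) = 46.
Divisors of 46: 1, 2, 23, 46.
Repeated squaring: 42^1 ≡ 42, 42^2 ≡ 25, 42^4 ≡ 14, 42^8 ≡ 8, 42^16 ≡ 17, 42^32 ≡ 7 (mod 47).
Test 42^d mod 47 for each divisor d in increasing order:
42^1 ≡ 42
42^2 ≡ 25
42^23 = 42^16·42^4·42^2·42^1 ≡ 1  ← first divisor giving 1
The order is 23.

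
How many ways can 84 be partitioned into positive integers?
26543660

p(n) counts ways to write n as a sum of positive integers (order ignored).
Euler's pentagonal recurrence: p(k) = p(k-1) + p(k-2) - p(k-5) - p(k-7) + p(k-12) + p(k-15) - ... (offsets j(3j∓1)/2, signs ++--, p(0)=1, p(<0)=0).
DP table for k = 0..83: p(0)=1, p(1)=1, p(2)=2, p(3)=3, p(4)=5, p(5)=7, p(6)=11, p(7)=15, p(8)=22, p(9)=30, p(10)=42, p(11)=56, p(12)=77, p(13)=101, p(14)=135, p(15)=176, p(16)=231, p(17)=297, p(18)=385, p(19)=490, p(20)=627, p(21)=792, p(22)=1002, p(23)=1255, p(24)=1575, p(25)=1958, p(26)=2436, p(27)=3010, p(28)=3718, p(29)=4565, p(30)=5604, p(31)=6842, p(32)=8349, p(33)=10143, p(34)=12310, p(35)=14883, p(36)=17977, p(37)=21637, p(38)=26015, p(39)=31185, p(40)=37338, p(41)=44583, p(42)=53174, p(43)=63261, p(44)=75175, p(45)=89134, p(46)=105558, p(47)=124754, p(48)=147273, p(49)=173525, p(50)=204226, p(51)=239943, p(52)=281589, p(53)=329931, p(54)=386155, p(55)=451276, p(56)=526823, p(57)=614154, p(58)=715220, p(59)=831820, p(60)=966467, p(61)=1121505, p(62)=1300156, p(63)=1505499, p(64)=1741630, p(65)=2012558, p(66)=2323520, p(67)=2679689, p(68)=3087735, p(69)=3554345, p(70)=4087968, p(71)=4697205, p(72)=5392783, p(73)=6185689, p(74)=7089500, p(75)=8118264, p(76)=9289091, p(77)=10619863, p(78)=12132164, p(79)=13848650, p(80)=15796476, p(81)=18004327, p(82)=20506255, p(83)=23338469.
Final step: p(84) = p(83) + p(82) - p(79) - p(77) + p(72) + p(69) - p(62) - p(58) + p(49) + p(44) - p(33) - p(27) + p(14) + p(7)
= 23338469 + 20506255 - 13848650 - 10619863 + 5392783 + 3554345 - 1300156 - 715220 + 173525 + 75175 - 10143 - 3010 + 135 + 15
= 26543660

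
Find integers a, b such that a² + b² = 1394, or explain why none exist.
5² + 37² (a=5, b=37)

Factorization: 1394 = 2 × 17 × 41
By Fermat: n is sum of two squares iff every prime p ≡ 3 (mod 4) appears to even power.
All primes ≡ 3 (mod 4) appear to even power.
Search a = 0, 1, 2, … for 1394 - a² a perfect square: first hit at a = 5: 1394 - 25 = 1369 = 37².
1394 = 5² + 37² = 25 + 1369 ✓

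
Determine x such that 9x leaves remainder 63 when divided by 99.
x ≡ 7 (mod 11)

gcd(9, 99) = 9, which divides 63, so solutions exist.
Divide through by 9: x ≡ 7 (mod 11).
The coefficient of x is now 1, so x ≡ 7 (mod 11).
Check: 9 × 7 = 63 ≡ 63 (mod 99).
x ≡ 7 (mod 11), giving 9 solutions mod 99.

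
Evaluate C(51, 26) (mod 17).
0

Using Lucas' theorem:
Write n=51 and k=26 in base 17:
n in base 17: [3, 0]
k in base 17: [1, 9]
C(51,26) mod 17 = ∏ C(n_i, k_i) mod 17
Digit binomials (mod 17): C(3,1) = 3; C(0,9) = 0 (k_i > n_i)
Product: 3 × 0 = 0 ≡ 0 (mod 17)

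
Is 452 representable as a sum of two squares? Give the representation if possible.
14² + 16² (a=14, b=16)

Factorization: 452 = 2^2 × 113
By Fermat: n is sum of two squares iff every prime p ≡ 3 (mod 4) appears to even power.
All primes ≡ 3 (mod 4) appear to even power.
Search a = 0, 1, 2, … for 452 - a² a perfect square: first hit at a = 14: 452 - 196 = 256 = 16².
452 = 14² + 16² = 196 + 256 ✓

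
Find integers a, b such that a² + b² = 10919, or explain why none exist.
Not possible

Factorization: 10919 = 61 × 179
By Fermat: n is sum of two squares iff every prime p ≡ 3 (mod 4) appears to even power.
Prime(s) ≡ 3 (mod 4) with odd exponent: [(179, 1)]
Therefore 10919 cannot be expressed as a² + b².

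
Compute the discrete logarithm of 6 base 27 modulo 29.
6

Baby-step giant-step with step n = ⌈√29⌉ = 6.
Baby steps 27^j mod 29 (j:value) for j=0..5: 0:1, 1:27, 2:4, 3:21, 4:16, 5:26.
Giant-step multiplier: 27^(-6) ≡ 27^(28-6) = 27^22 ≡ 5 (mod 29).
Giant steps γ_i = 6·5^i mod 29: γ_0=6, γ_1=1 (in table at j=0).
x = i·n + j = 1·6 + 0 = 6.
Check: 27^6 ≡ 6 (mod 29).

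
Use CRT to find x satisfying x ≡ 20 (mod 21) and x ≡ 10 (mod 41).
461

Using Chinese Remainder Theorem:
M = 21 × 41 = 861
M1 = 41, M2 = 21
y1 = 41^(-1) mod 21 = 20
y2 = 21^(-1) mod 41 = 2
x = (20×41×20 + 10×21×2) mod 861 = 461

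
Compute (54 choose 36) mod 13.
0

Using Lucas' theorem:
Write n=54 and k=36 in base 13:
n in base 13: [4, 2]
k in base 13: [2, 10]
C(54,36) mod 13 = ∏ C(n_i, k_i) mod 13
Digit binomials (mod 13): C(4,2) = 6; C(2,10) = 0 (k_i > n_i)
Product: 6 × 0 = 0 ≡ 0 (mod 13)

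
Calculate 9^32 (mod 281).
279

Repeated squaring. Binary of 32 = 100000.
9^1 ≡ 9 (mod 281); 9^2 ≡ 81 (mod 281); 9^4 ≡ 98 (mod 281); 9^8 ≡ 50 (mod 281); 9^16 ≡ 252 (mod 281); 9^32 ≡ 279 (mod 281)
9^32 = 9^32 ≡ 279 (mod 281)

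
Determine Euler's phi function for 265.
208

265 = 5 × 53
φ(n) = n × ∏(1 - 1/p) for each prime p dividing n
φ(265) = 265 × (1 - 1/5) × (1 - 1/53) = 208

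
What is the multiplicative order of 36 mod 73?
18

73 is prime, so ord(36) divides φ(73) = 72.
Divisors of 72: 1, 2, 3, 4, 6, 8, 9, 12, 18, 24, 36, 72.
Repeated squaring: 36^1 ≡ 36, 36^2 ≡ 55, 36^4 ≡ 32, 36^8 ≡ 2, 36^16 ≡ 4, 36^32 ≡ 16, 36^64 ≡ 37 (mod 73).
Test 36^d mod 73 for each divisor d in increasing order:
36^1 ≡ 36
36^2 ≡ 55
36^3 = 36^2·36^1 ≡ 9
36^4 ≡ 32
36^6 = 36^4·36^2 ≡ 8
36^8 ≡ 2
36^9 = 36^8·36^1 ≡ 72
36^12 = 36^8·36^4 ≡ 64
36^18 = 36^16·36^2 ≡ 1  ← first divisor giving 1
The order is 18.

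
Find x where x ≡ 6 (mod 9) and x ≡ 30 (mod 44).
294

Using Chinese Remainder Theorem:
M = 9 × 44 = 396
M1 = 44, M2 = 9
y1 = 44^(-1) mod 9 = 8
y2 = 9^(-1) mod 44 = 5
x = (6×44×8 + 30×9×5) mod 396 = 294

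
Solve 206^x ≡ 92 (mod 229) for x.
61

Baby-step giant-step with step n = ⌈√229⌉ = 16.
Baby steps 206^j mod 229 (j:value) for j=0..15: 0:1, 1:206, 2:71, 3:199, 4:3, 5:160, 6:213, 7:139, 8:9, 9:22, 10:181, 11:188, 12:27, 13:66, 14:85, 15:106.
Giant-step multiplier: 206^(-16) ≡ 206^(228-16) = 206^212 ≡ 82 (mod 229).
Giant steps γ_i = 92·82^i mod 229: γ_0=92, γ_1=216, γ_2=79, γ_3=66 (in table at j=13).
x = i·n + j = 3·16 + 13 = 61.
Check: 206^61 ≡ 92 (mod 229).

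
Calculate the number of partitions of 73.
6185689

p(n) counts ways to write n as a sum of positive integers (order ignored).
Euler's pentagonal recurrence: p(k) = p(k-1) + p(k-2) - p(k-5) - p(k-7) + p(k-12) + p(k-15) - ... (offsets j(3j∓1)/2, signs ++--, p(0)=1, p(<0)=0).
DP table for k = 0..72: p(0)=1, p(1)=1, p(2)=2, p(3)=3, p(4)=5, p(5)=7, p(6)=11, p(7)=15, p(8)=22, p(9)=30, p(10)=42, p(11)=56, p(12)=77, p(13)=101, p(14)=135, p(15)=176, p(16)=231, p(17)=297, p(18)=385, p(19)=490, p(20)=627, p(21)=792, p(22)=1002, p(23)=1255, p(24)=1575, p(25)=1958, p(26)=2436, p(27)=3010, p(28)=3718, p(29)=4565, p(30)=5604, p(31)=6842, p(32)=8349, p(33)=10143, p(34)=12310, p(35)=14883, p(36)=17977, p(37)=21637, p(38)=26015, p(39)=31185, p(40)=37338, p(41)=44583, p(42)=53174, p(43)=63261, p(44)=75175, p(45)=89134, p(46)=105558, p(47)=124754, p(48)=147273, p(49)=173525, p(50)=204226, p(51)=239943, p(52)=281589, p(53)=329931, p(54)=386155, p(55)=451276, p(56)=526823, p(57)=614154, p(58)=715220, p(59)=831820, p(60)=966467, p(61)=1121505, p(62)=1300156, p(63)=1505499, p(64)=1741630, p(65)=2012558, p(66)=2323520, p(67)=2679689, p(68)=3087735, p(69)=3554345, p(70)=4087968, p(71)=4697205, p(72)=5392783.
Final step: p(73) = p(72) + p(71) - p(68) - p(66) + p(61) + p(58) - p(51) - p(47) + p(38) + p(33) - p(22) - p(16) + p(3)
= 5392783 + 4697205 - 3087735 - 2323520 + 1121505 + 715220 - 239943 - 124754 + 26015 + 10143 - 1002 - 231 + 3
= 6185689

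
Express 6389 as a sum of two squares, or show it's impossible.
55² + 58² (a=55, b=58)

Factorization: 6389 = 6389
By Fermat: n is sum of two squares iff every prime p ≡ 3 (mod 4) appears to even power.
All primes ≡ 3 (mod 4) appear to even power.
Search a = 0, 1, 2, … for 6389 - a² a perfect square: first hit at a = 55: 6389 - 3025 = 3364 = 58².
6389 = 55² + 58² = 3025 + 3364 ✓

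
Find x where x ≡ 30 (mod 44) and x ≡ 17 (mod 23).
822

Using Chinese Remainder Theorem:
M = 44 × 23 = 1012
M1 = 23, M2 = 44
y1 = 23^(-1) mod 44 = 23
y2 = 44^(-1) mod 23 = 11
x = (30×23×23 + 17×44×11) mod 1012 = 822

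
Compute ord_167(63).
83

167 is prime, so ord(63) divides φ(167) = 166.
Divisors of 166: 1, 2, 83, 166.
Repeated squaring: 63^1 ≡ 63, 63^2 ≡ 128, 63^4 ≡ 18, 63^8 ≡ 157, 63^16 ≡ 100, 63^32 ≡ 147, 63^64 ≡ 66, 63^128 ≡ 14 (mod 167).
Test 63^d mod 167 for each divisor d in increasing order:
63^1 ≡ 63
63^2 ≡ 128
63^83 = 63^64·63^16·63^2·63^1 ≡ 1  ← first divisor giving 1
The order is 83.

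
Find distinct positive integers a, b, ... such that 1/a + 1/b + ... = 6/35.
1/6 + 1/210

Greedy algorithm:
6/35: ceiling(35/6) = 6, use 1/6
1/210: ceiling(210/1) = 210, use 1/210
Result: 6/35 = 1/6 + 1/210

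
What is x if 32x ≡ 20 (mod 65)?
x ≡ 25 (mod 65)

gcd(32, 65) = 1, which divides 20, so solutions exist.
Find 32^(-1) mod 65 by the extended Euclidean algorithm:
65 = 2 × 32 + 1  ⟹  1 = (1)·65 + (-2)·32
So (-2)·32 ≡ 1 (mod 65), i.e. 32^(-1) ≡ -2 ≡ 63 (mod 65).
x ≡ 63 × 20 = 1260 ≡ 25 (mod 65).
Check: 32 × 25 = 800 ≡ 20 (mod 65).
Unique solution: x ≡ 25 (mod 65)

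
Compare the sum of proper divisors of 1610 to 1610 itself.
abundant

Proper divisors of 1610: sum = 1 + 2 + 5 + 7 + 10 + 14 + 23 + 35 + 46 + 70 + 115 + 161 + 230 + 322 + 805 = 1846
Since 1846 > 1610, 1610 is abundant.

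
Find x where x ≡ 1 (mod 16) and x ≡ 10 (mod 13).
49

Using Chinese Remainder Theorem:
M = 16 × 13 = 208
M1 = 13, M2 = 16
y1 = 13^(-1) mod 16 = 5
y2 = 16^(-1) mod 13 = 9
x = (1×13×5 + 10×16×9) mod 208 = 49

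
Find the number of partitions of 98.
150198136

p(n) counts ways to write n as a sum of positive integers (order ignored).
Euler's pentagonal recurrence: p(k) = p(k-1) + p(k-2) - p(k-5) - p(k-7) + p(k-12) + p(k-15) - ... (offsets j(3j∓1)/2, signs ++--, p(0)=1, p(<0)=0).
DP table for k = 0..97: p(0)=1, p(1)=1, p(2)=2, p(3)=3, p(4)=5, p(5)=7, p(6)=11, p(7)=15, p(8)=22, p(9)=30, p(10)=42, p(11)=56, p(12)=77, p(13)=101, p(14)=135, p(15)=176, p(16)=231, p(17)=297, p(18)=385, p(19)=490, p(20)=627, p(21)=792, p(22)=1002, p(23)=1255, p(24)=1575, p(25)=1958, p(26)=2436, p(27)=3010, p(28)=3718, p(29)=4565, p(30)=5604, p(31)=6842, p(32)=8349, p(33)=10143, p(34)=12310, p(35)=14883, p(36)=17977, p(37)=21637, p(38)=26015, p(39)=31185, p(40)=37338, p(41)=44583, p(42)=53174, p(43)=63261, p(44)=75175, p(45)=89134, p(46)=105558, p(47)=124754, p(48)=147273, p(49)=173525, p(50)=204226, p(51)=239943, p(52)=281589, p(53)=329931, p(54)=386155, p(55)=451276, p(56)=526823, p(57)=614154, p(58)=715220, p(59)=831820, p(60)=966467, p(61)=1121505, p(62)=1300156, p(63)=1505499, p(64)=1741630, p(65)=2012558, p(66)=2323520, p(67)=2679689, p(68)=3087735, p(69)=3554345, p(70)=4087968, p(71)=4697205, p(72)=5392783, p(73)=6185689, p(74)=7089500, p(75)=8118264, p(76)=9289091, p(77)=10619863, p(78)=12132164, p(79)=13848650, p(80)=15796476, p(81)=18004327, p(82)=20506255, p(83)=23338469, p(84)=26543660, p(85)=30167357, p(86)=34262962, p(87)=38887673, p(88)=44108109, p(89)=49995925, p(90)=56634173, p(91)=64112359, p(92)=72533807, p(93)=82010177, p(94)=92669720, p(95)=104651419, p(96)=118114304, p(97)=133230930.
Final step: p(98) = p(97) + p(96) - p(93) - p(91) + p(86) + p(83) - p(76) - p(72) + p(63) + p(58) - p(47) - p(41) + p(28) + p(21) - p(6)
= 133230930 + 118114304 - 82010177 - 64112359 + 34262962 + 23338469 - 9289091 - 5392783 + 1505499 + 715220 - 124754 - 44583 + 3718 + 792 - 11
= 150198136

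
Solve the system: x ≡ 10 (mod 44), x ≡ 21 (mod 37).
1242

Using Chinese Remainder Theorem:
M = 44 × 37 = 1628
M1 = 37, M2 = 44
y1 = 37^(-1) mod 44 = 25
y2 = 44^(-1) mod 37 = 16
x = (10×37×25 + 21×44×16) mod 1628 = 1242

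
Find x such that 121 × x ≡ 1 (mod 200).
81

gcd(121, 200) = 1, so the inverse exists.
Extended Euclidean algorithm on (200, 121):
200 = 1 × 121 + 79  ⟹  79 = (1)·200 + (-1)·121
121 = 1 × 79 + 42  ⟹  42 = (-1)·200 + (2)·121
79 = 1 × 42 + 37  ⟹  37 = (2)·200 + (-3)·121
42 = 1 × 37 + 5  ⟹  5 = (-3)·200 + (5)·121
37 = 7 × 5 + 2  ⟹  2 = (23)·200 + (-38)·121
5 = 2 × 2 + 1  ⟹  1 = (-49)·200 + (81)·121
So (81)·121 ≡ 1 (mod 200), i.e. 121^(-1) ≡ 81 (mod 200).
Check: 121 × 81 = 9801 ≡ 1 (mod 200)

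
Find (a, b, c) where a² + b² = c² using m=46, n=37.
(747, 3404, 3485)

Euclid's formula: a = m² - n², b = 2mn, c = m² + n²
m = 46, n = 37
a = 46² - 37² = 2116 - 1369 = 747
b = 2 × 46 × 37 = 3404
c = 46² + 37² = 2116 + 1369 = 3485
Verification: 747² + 3404² = 558009 + 11587216 = 12145225 = 3485² ✓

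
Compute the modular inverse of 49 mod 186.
19

gcd(49, 186) = 1, so the inverse exists.
Extended Euclidean algorithm on (186, 49):
186 = 3 × 49 + 39  ⟹  39 = (1)·186 + (-3)·49
49 = 1 × 39 + 10  ⟹  10 = (-1)·186 + (4)·49
39 = 3 × 10 + 9  ⟹  9 = (4)·186 + (-15)·49
10 = 1 × 9 + 1  ⟹  1 = (-5)·186 + (19)·49
So (19)·49 ≡ 1 (mod 186), i.e. 49^(-1) ≡ 19 (mod 186).
Check: 49 × 19 = 931 ≡ 1 (mod 186)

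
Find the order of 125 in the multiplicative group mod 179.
89

179 is prime, so ord(125) divides φ(179) = 178.
Divisors of 178: 1, 2, 89, 178.
Repeated squaring: 125^1 ≡ 125, 125^2 ≡ 52, 125^4 ≡ 19, 125^8 ≡ 3, 125^16 ≡ 9, 125^32 ≡ 81, 125^64 ≡ 117, 125^128 ≡ 85 (mod 179).
Test 125^d mod 179 for each divisor d in increasing order:
125^1 ≡ 125
125^2 ≡ 52
125^89 = 125^64·125^16·125^8·125^1 ≡ 1  ← first divisor giving 1
The order is 89.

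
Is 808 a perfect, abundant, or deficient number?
deficient

Proper divisors of 808: sum = 1 + 2 + 4 + 8 + 101 + 202 + 404 = 722
Since 722 < 808, 808 is deficient.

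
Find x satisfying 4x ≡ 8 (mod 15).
x ≡ 2 (mod 15)

gcd(4, 15) = 1, which divides 8, so solutions exist.
Find 4^(-1) mod 15 by the extended Euclidean algorithm:
15 = 3 × 4 + 3  ⟹  3 = (1)·15 + (-3)·4
4 = 1 × 3 + 1  ⟹  1 = (-1)·15 + (4)·4
So (4)·4 ≡ 1 (mod 15), i.e. 4^(-1) ≡ 4 (mod 15).
x ≡ 4 × 8 = 32 ≡ 2 (mod 15).
Check: 4 × 2 = 8 ≡ 8 (mod 15).
Unique solution: x ≡ 2 (mod 15)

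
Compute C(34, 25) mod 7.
4

Using Lucas' theorem:
Write n=34 and k=25 in base 7:
n in base 7: [4, 6]
k in base 7: [3, 4]
C(34,25) mod 7 = ∏ C(n_i, k_i) mod 7
Digit binomials (mod 7): C(4,3) = 4; C(6,4) = 15 ≡ 1
Product: 4 × 1 = 4 ≡ 4 (mod 7)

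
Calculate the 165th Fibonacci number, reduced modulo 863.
77

Matrix identity: Q^n = [[F_(n+1), F_n], [F_n, F_(n-1)]] with Q = [[1,1],[1,0]].
n = 165 = 10100101₂. Square-and-multiply, entries mod 863:
Q^1 = [[1,1],[1,0]]
Q^2 = (Q^1)² = [[2,1],[1,1]]
Q^5 = (Q^2)²·Q = [[8,5],[5,3]]
Q^10 = (Q^5)² = [[89,55],[55,34]]
Q^20 = (Q^10)² = [[590,724],[724,729]]
Q^41 = (Q^20)²·Q = [[261,646],[646,478]]
Q^82 = (Q^41)² = [[431,155],[155,276]]
Q^165 = (Q^82)²·Q = [[61,77],[77,847]]
F_165 mod 863 = Q^165[0][1] = 77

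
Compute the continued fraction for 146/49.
[2; 1, 48]

Euclidean algorithm steps:
146 = 2 × 49 + 48
49 = 1 × 48 + 1
48 = 48 × 1 + 0
Continued fraction: [2; 1, 48]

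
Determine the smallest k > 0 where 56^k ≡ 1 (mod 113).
28

113 is prime, so ord(56) divides φ(113) = 112.
Divisors of 112: 1, 2, 4, 7, 8, 14, 16, 28, 56, 112.
Repeated squaring: 56^1 ≡ 56, 56^2 ≡ 85, 56^4 ≡ 106, 56^8 ≡ 49, 56^16 ≡ 28, 56^32 ≡ 106, 56^64 ≡ 49 (mod 113).
Test 56^d mod 113 for each divisor d in increasing order:
56^1 ≡ 56
56^2 ≡ 85
56^4 ≡ 106
56^7 = 56^4·56^2·56^1 ≡ 15
56^8 ≡ 49
56^14 = 56^8·56^4·56^2 ≡ 112
56^16 ≡ 28
56^28 = 56^16·56^8·56^4 ≡ 1  ← first divisor giving 1
The order is 28.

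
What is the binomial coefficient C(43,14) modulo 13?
12

Using Lucas' theorem:
Write n=43 and k=14 in base 13:
n in base 13: [3, 4]
k in base 13: [1, 1]
C(43,14) mod 13 = ∏ C(n_i, k_i) mod 13
Digit binomials (mod 13): C(3,1) = 3; C(4,1) = 4
Product: 3 × 4 = 12 ≡ 12 (mod 13)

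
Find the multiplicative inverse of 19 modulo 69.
40

gcd(19, 69) = 1, so the inverse exists.
Extended Euclidean algorithm on (69, 19):
69 = 3 × 19 + 12  ⟹  12 = (1)·69 + (-3)·19
19 = 1 × 12 + 7  ⟹  7 = (-1)·69 + (4)·19
12 = 1 × 7 + 5  ⟹  5 = (2)·69 + (-7)·19
7 = 1 × 5 + 2  ⟹  2 = (-3)·69 + (11)·19
5 = 2 × 2 + 1  ⟹  1 = (8)·69 + (-29)·19
So (-29)·19 ≡ 1 (mod 69), i.e. 19^(-1) ≡ -29 ≡ 40 (mod 69).
Check: 19 × 40 = 760 ≡ 1 (mod 69)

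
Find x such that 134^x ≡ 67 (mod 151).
111

Baby-step giant-step with step n = ⌈√151⌉ = 13.
Baby steps 134^j mod 151 (j:value) for j=0..12: 0:1, 1:134, 2:138, 3:70, 4:18, 5:147, 6:68, 7:52, 8:22, 9:79, 10:16, 11:30, 12:94.
Giant-step multiplier: 134^(-13) ≡ 134^(150-13) = 134^137 ≡ 12 (mod 151).
Giant steps γ_i = 67·12^i mod 151: γ_0=67, γ_1=49, γ_2=135, γ_3=110, γ_4=112, γ_5=136, γ_6=122, γ_7=105, γ_8=52 (in table at j=7).
x = i·n + j = 8·13 + 7 = 111.
Check: 134^111 ≡ 67 (mod 151).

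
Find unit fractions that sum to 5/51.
1/11 + 1/141 + 1/26367

Greedy algorithm:
5/51: ceiling(51/5) = 11, use 1/11
4/561: ceiling(561/4) = 141, use 1/141
1/26367: ceiling(26367/1) = 26367, use 1/26367
Result: 5/51 = 1/11 + 1/141 + 1/26367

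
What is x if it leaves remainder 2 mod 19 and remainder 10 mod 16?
154

Using Chinese Remainder Theorem:
M = 19 × 16 = 304
M1 = 16, M2 = 19
y1 = 16^(-1) mod 19 = 6
y2 = 19^(-1) mod 16 = 11
x = (2×16×6 + 10×19×11) mod 304 = 154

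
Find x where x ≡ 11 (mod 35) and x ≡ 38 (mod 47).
1166

Using Chinese Remainder Theorem:
M = 35 × 47 = 1645
M1 = 47, M2 = 35
y1 = 47^(-1) mod 35 = 3
y2 = 35^(-1) mod 47 = 43
x = (11×47×3 + 38×35×43) mod 1645 = 1166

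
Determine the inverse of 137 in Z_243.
149

gcd(137, 243) = 1, so the inverse exists.
Extended Euclidean algorithm on (243, 137):
243 = 1 × 137 + 106  ⟹  106 = (1)·243 + (-1)·137
137 = 1 × 106 + 31  ⟹  31 = (-1)·243 + (2)·137
106 = 3 × 31 + 13  ⟹  13 = (4)·243 + (-7)·137
31 = 2 × 13 + 5  ⟹  5 = (-9)·243 + (16)·137
13 = 2 × 5 + 3  ⟹  3 = (22)·243 + (-39)·137
5 = 1 × 3 + 2  ⟹  2 = (-31)·243 + (55)·137
3 = 1 × 2 + 1  ⟹  1 = (53)·243 + (-94)·137
So (-94)·137 ≡ 1 (mod 243), i.e. 137^(-1) ≡ -94 ≡ 149 (mod 243).
Check: 137 × 149 = 20413 ≡ 1 (mod 243)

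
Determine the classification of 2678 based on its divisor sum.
deficient

Proper divisors of 2678: sum = 1 + 2 + 13 + 26 + 103 + 206 + 1339 = 1690
Since 1690 < 2678, 2678 is deficient.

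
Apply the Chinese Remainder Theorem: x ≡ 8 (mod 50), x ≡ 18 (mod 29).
308

Using Chinese Remainder Theorem:
M = 50 × 29 = 1450
M1 = 29, M2 = 50
y1 = 29^(-1) mod 50 = 19
y2 = 50^(-1) mod 29 = 18
x = (8×29×19 + 18×50×18) mod 1450 = 308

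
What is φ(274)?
136

274 = 2 × 137
φ(n) = n × ∏(1 - 1/p) for each prime p dividing n
φ(274) = 274 × (1 - 1/2) × (1 - 1/137) = 136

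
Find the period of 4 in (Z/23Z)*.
11

23 is prime, so ord(4) divides φ(23) = 22.
Divisors of 22: 1, 2, 11, 22.
Repeated squaring: 4^1 ≡ 4, 4^2 ≡ 16, 4^4 ≡ 3, 4^8 ≡ 9, 4^16 ≡ 12 (mod 23).
Test 4^d mod 23 for each divisor d in increasing order:
4^1 ≡ 4
4^2 ≡ 16
4^11 = 4^8·4^2·4^1 ≡ 1  ← first divisor giving 1
The order is 11.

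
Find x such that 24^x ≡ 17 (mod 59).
50

Baby-step giant-step with step n = ⌈√59⌉ = 8.
Baby steps 24^j mod 59 (j:value) for j=0..7: 0:1, 1:24, 2:45, 3:18, 4:19, 5:43, 6:29, 7:47.
Giant-step multiplier: 24^(-8) ≡ 24^(58-8) = 24^50 ≡ 17 (mod 59).
Giant steps γ_i = 17·17^i mod 59: γ_0=17, γ_1=53, γ_2=16, γ_3=36, γ_4=22, γ_5=20, γ_6=45 (in table at j=2).
x = i·n + j = 6·8 + 2 = 50.
Check: 24^50 ≡ 17 (mod 59).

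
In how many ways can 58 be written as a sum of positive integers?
715220

p(n) counts ways to write n as a sum of positive integers (order ignored).
Euler's pentagonal recurrence: p(k) = p(k-1) + p(k-2) - p(k-5) - p(k-7) + p(k-12) + p(k-15) - ... (offsets j(3j∓1)/2, signs ++--, p(0)=1, p(<0)=0).
DP table for k = 0..57: p(0)=1, p(1)=1, p(2)=2, p(3)=3, p(4)=5, p(5)=7, p(6)=11, p(7)=15, p(8)=22, p(9)=30, p(10)=42, p(11)=56, p(12)=77, p(13)=101, p(14)=135, p(15)=176, p(16)=231, p(17)=297, p(18)=385, p(19)=490, p(20)=627, p(21)=792, p(22)=1002, p(23)=1255, p(24)=1575, p(25)=1958, p(26)=2436, p(27)=3010, p(28)=3718, p(29)=4565, p(30)=5604, p(31)=6842, p(32)=8349, p(33)=10143, p(34)=12310, p(35)=14883, p(36)=17977, p(37)=21637, p(38)=26015, p(39)=31185, p(40)=37338, p(41)=44583, p(42)=53174, p(43)=63261, p(44)=75175, p(45)=89134, p(46)=105558, p(47)=124754, p(48)=147273, p(49)=173525, p(50)=204226, p(51)=239943, p(52)=281589, p(53)=329931, p(54)=386155, p(55)=451276, p(56)=526823, p(57)=614154.
Final step: p(58) = p(57) + p(56) - p(53) - p(51) + p(46) + p(43) - p(36) - p(32) + p(23) + p(18) - p(7) - p(1)
= 614154 + 526823 - 329931 - 239943 + 105558 + 63261 - 17977 - 8349 + 1255 + 385 - 15 - 1
= 715220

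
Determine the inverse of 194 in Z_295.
184

gcd(194, 295) = 1, so the inverse exists.
Extended Euclidean algorithm on (295, 194):
295 = 1 × 194 + 101  ⟹  101 = (1)·295 + (-1)·194
194 = 1 × 101 + 93  ⟹  93 = (-1)·295 + (2)·194
101 = 1 × 93 + 8  ⟹  8 = (2)·295 + (-3)·194
93 = 11 × 8 + 5  ⟹  5 = (-23)·295 + (35)·194
8 = 1 × 5 + 3  ⟹  3 = (25)·295 + (-38)·194
5 = 1 × 3 + 2  ⟹  2 = (-48)·295 + (73)·194
3 = 1 × 2 + 1  ⟹  1 = (73)·295 + (-111)·194
So (-111)·194 ≡ 1 (mod 295), i.e. 194^(-1) ≡ -111 ≡ 184 (mod 295).
Check: 194 × 184 = 35696 ≡ 1 (mod 295)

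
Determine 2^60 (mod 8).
0

Repeated squaring. Binary of 60 = 111100.
2^1 ≡ 2 (mod 8); 2^2 ≡ 4 (mod 8); 2^4 ≡ 0 (mod 8); 2^8 ≡ 0 (mod 8); 2^16 ≡ 0 (mod 8); 2^32 ≡ 0 (mod 8)
2^60 = 2^4 × 2^8 × 2^16 × 2^32 ≡ 0 (mod 8)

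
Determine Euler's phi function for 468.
144

468 = 2^2 × 3^2 × 13
φ(n) = n × ∏(1 - 1/p) for each prime p dividing n
φ(468) = 468 × (1 - 1/2) × (1 - 1/3) × (1 - 1/13) = 144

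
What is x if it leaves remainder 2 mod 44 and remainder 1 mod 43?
1850

Using Chinese Remainder Theorem:
M = 44 × 43 = 1892
M1 = 43, M2 = 44
y1 = 43^(-1) mod 44 = 43
y2 = 44^(-1) mod 43 = 1
x = (2×43×43 + 1×44×1) mod 1892 = 1850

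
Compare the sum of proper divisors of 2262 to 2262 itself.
abundant

Proper divisors of 2262: sum = 1 + 2 + 3 + 6 + 13 + 26 + 29 + 39 + 58 + 78 + 87 + 174 + 377 + 754 + 1131 = 2778
Since 2778 > 2262, 2262 is abundant.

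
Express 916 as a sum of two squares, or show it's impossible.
4² + 30² (a=4, b=30)

Factorization: 916 = 2^2 × 229
By Fermat: n is sum of two squares iff every prime p ≡ 3 (mod 4) appears to even power.
All primes ≡ 3 (mod 4) appear to even power.
Search a = 0, 1, 2, … for 916 - a² a perfect square: first hit at a = 4: 916 - 16 = 900 = 30².
916 = 4² + 30² = 16 + 900 ✓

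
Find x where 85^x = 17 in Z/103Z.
80

Baby-step giant-step with step n = ⌈√103⌉ = 11.
Baby steps 85^j mod 103 (j:value) for j=0..10: 0:1, 1:85, 2:15, 3:39, 4:19, 5:70, 6:79, 7:20, 8:52, 9:94, 10:59.
Giant-step multiplier: 85^(-11) ≡ 85^(102-11) = 85^91 ≡ 74 (mod 103).
Giant steps γ_i = 17·74^i mod 103: γ_0=17, γ_1=22, γ_2=83, γ_3=65, γ_4=72, γ_5=75, γ_6=91, γ_7=39 (in table at j=3).
x = i·n + j = 7·11 + 3 = 80.
Check: 85^80 ≡ 17 (mod 103).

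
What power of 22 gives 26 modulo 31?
25

Baby-step giant-step with step n = ⌈√31⌉ = 6.
Baby steps 22^j mod 31 (j:value) for j=0..5: 0:1, 1:22, 2:19, 3:15, 4:20, 5:6.
Giant-step multiplier: 22^(-6) ≡ 22^(30-6) = 22^24 ≡ 4 (mod 31).
Giant steps γ_i = 26·4^i mod 31: γ_0=26, γ_1=11, γ_2=13, γ_3=21, γ_4=22 (in table at j=1).
x = i·n + j = 4·6 + 1 = 25.
Check: 22^25 ≡ 26 (mod 31).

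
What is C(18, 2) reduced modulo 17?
0

Using Lucas' theorem:
Write n=18 and k=2 in base 17:
n in base 17: [1, 1]
k in base 17: [0, 2]
C(18,2) mod 17 = ∏ C(n_i, k_i) mod 17
Digit binomials (mod 17): C(1,0) = 1; C(1,2) = 0 (k_i > n_i)
Product: 1 × 0 = 0 ≡ 0 (mod 17)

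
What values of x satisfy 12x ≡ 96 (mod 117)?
x ≡ 8 (mod 39)

gcd(12, 117) = 3, which divides 96, so solutions exist.
Divide through by 3: 4x ≡ 32 (mod 39).
Find 4^(-1) mod 39 by the extended Euclidean algorithm:
39 = 9 × 4 + 3  ⟹  3 = (1)·39 + (-9)·4
4 = 1 × 3 + 1  ⟹  1 = (-1)·39 + (10)·4
So (10)·4 ≡ 1 (mod 39), i.e. 4^(-1) ≡ 10 (mod 39).
x ≡ 10 × 32 = 320 ≡ 8 (mod 39).
Check: 12 × 8 = 96 ≡ 96 (mod 117).
x ≡ 8 (mod 39), giving 3 solutions mod 117.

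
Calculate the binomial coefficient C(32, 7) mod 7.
4

Using Lucas' theorem:
Write n=32 and k=7 in base 7:
n in base 7: [4, 4]
k in base 7: [1, 0]
C(32,7) mod 7 = ∏ C(n_i, k_i) mod 7
Digit binomials (mod 7): C(4,1) = 4; C(4,0) = 1
Product: 4 × 1 = 4 ≡ 4 (mod 7)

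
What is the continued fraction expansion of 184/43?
[4; 3, 1, 1, 2, 2]

Euclidean algorithm steps:
184 = 4 × 43 + 12
43 = 3 × 12 + 7
12 = 1 × 7 + 5
7 = 1 × 5 + 2
5 = 2 × 2 + 1
2 = 2 × 1 + 0
Continued fraction: [4; 3, 1, 1, 2, 2]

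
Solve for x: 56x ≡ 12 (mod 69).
x ≡ 15 (mod 69)

gcd(56, 69) = 1, which divides 12, so solutions exist.
Find 56^(-1) mod 69 by the extended Euclidean algorithm:
69 = 1 × 56 + 13  ⟹  13 = (1)·69 + (-1)·56
56 = 4 × 13 + 4  ⟹  4 = (-4)·69 + (5)·56
13 = 3 × 4 + 1  ⟹  1 = (13)·69 + (-16)·56
So (-16)·56 ≡ 1 (mod 69), i.e. 56^(-1) ≡ -16 ≡ 53 (mod 69).
x ≡ 53 × 12 = 636 ≡ 15 (mod 69).
Check: 56 × 15 = 840 ≡ 12 (mod 69).
Unique solution: x ≡ 15 (mod 69)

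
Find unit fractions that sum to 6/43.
1/8 + 1/69 + 1/23736

Greedy algorithm:
6/43: ceiling(43/6) = 8, use 1/8
5/344: ceiling(344/5) = 69, use 1/69
1/23736: ceiling(23736/1) = 23736, use 1/23736
Result: 6/43 = 1/8 + 1/69 + 1/23736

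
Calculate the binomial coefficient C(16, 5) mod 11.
1

Using Lucas' theorem:
Write n=16 and k=5 in base 11:
n in base 11: [1, 5]
k in base 11: [0, 5]
C(16,5) mod 11 = ∏ C(n_i, k_i) mod 11
Digit binomials (mod 11): C(1,0) = 1; C(5,5) = 1
Product: 1 × 1 = 1 ≡ 1 (mod 11)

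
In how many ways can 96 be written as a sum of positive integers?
118114304

p(n) counts ways to write n as a sum of positive integers (order ignored).
Euler's pentagonal recurrence: p(k) = p(k-1) + p(k-2) - p(k-5) - p(k-7) + p(k-12) + p(k-15) - ... (offsets j(3j∓1)/2, signs ++--, p(0)=1, p(<0)=0).
DP table for k = 0..95: p(0)=1, p(1)=1, p(2)=2, p(3)=3, p(4)=5, p(5)=7, p(6)=11, p(7)=15, p(8)=22, p(9)=30, p(10)=42, p(11)=56, p(12)=77, p(13)=101, p(14)=135, p(15)=176, p(16)=231, p(17)=297, p(18)=385, p(19)=490, p(20)=627, p(21)=792, p(22)=1002, p(23)=1255, p(24)=1575, p(25)=1958, p(26)=2436, p(27)=3010, p(28)=3718, p(29)=4565, p(30)=5604, p(31)=6842, p(32)=8349, p(33)=10143, p(34)=12310, p(35)=14883, p(36)=17977, p(37)=21637, p(38)=26015, p(39)=31185, p(40)=37338, p(41)=44583, p(42)=53174, p(43)=63261, p(44)=75175, p(45)=89134, p(46)=105558, p(47)=124754, p(48)=147273, p(49)=173525, p(50)=204226, p(51)=239943, p(52)=281589, p(53)=329931, p(54)=386155, p(55)=451276, p(56)=526823, p(57)=614154, p(58)=715220, p(59)=831820, p(60)=966467, p(61)=1121505, p(62)=1300156, p(63)=1505499, p(64)=1741630, p(65)=2012558, p(66)=2323520, p(67)=2679689, p(68)=3087735, p(69)=3554345, p(70)=4087968, p(71)=4697205, p(72)=5392783, p(73)=6185689, p(74)=7089500, p(75)=8118264, p(76)=9289091, p(77)=10619863, p(78)=12132164, p(79)=13848650, p(80)=15796476, p(81)=18004327, p(82)=20506255, p(83)=23338469, p(84)=26543660, p(85)=30167357, p(86)=34262962, p(87)=38887673, p(88)=44108109, p(89)=49995925, p(90)=56634173, p(91)=64112359, p(92)=72533807, p(93)=82010177, p(94)=92669720, p(95)=104651419.
Final step: p(96) = p(95) + p(94) - p(91) - p(89) + p(84) + p(81) - p(74) - p(70) + p(61) + p(56) - p(45) - p(39) + p(26) + p(19) - p(4)
= 104651419 + 92669720 - 64112359 - 49995925 + 26543660 + 18004327 - 7089500 - 4087968 + 1121505 + 526823 - 89134 - 31185 + 2436 + 490 - 5
= 118114304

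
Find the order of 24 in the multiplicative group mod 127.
18

127 is prime, so ord(24) divides φ(127) = 126.
Divisors of 126: 1, 2, 3, 6, 7, 9, 14, 18, 21, 42, 63, 126.
Repeated squaring: 24^1 ≡ 24, 24^2 ≡ 68, 24^4 ≡ 52, 24^8 ≡ 37, 24^16 ≡ 99, 24^32 ≡ 22, 24^64 ≡ 103 (mod 127).
Test 24^d mod 127 for each divisor d in increasing order:
24^1 ≡ 24
24^2 ≡ 68
24^3 = 24^2·24^1 ≡ 108
24^6 = 24^4·24^2 ≡ 107
24^7 = 24^4·24^2·24^1 ≡ 28
24^9 = 24^8·24^1 ≡ 126
24^14 = 24^8·24^4·24^2 ≡ 22
24^18 = 24^16·24^2 ≡ 1  ← first divisor giving 1
The order is 18.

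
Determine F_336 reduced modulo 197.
79

Matrix identity: Q^n = [[F_(n+1), F_n], [F_n, F_(n-1)]] with Q = [[1,1],[1,0]].
n = 336 = 101010000₂. Square-and-multiply, entries mod 197:
Q^1 = [[1,1],[1,0]]
Q^2 = (Q^1)² = [[2,1],[1,1]]
Q^5 = (Q^2)²·Q = [[8,5],[5,3]]
Q^10 = (Q^5)² = [[89,55],[55,34]]
Q^21 = (Q^10)²·Q = [[178,111],[111,67]]
Q^42 = (Q^21)² = [[74,9],[9,65]]
Q^84 = (Q^42)² = [[41,69],[69,169]]
Q^168 = (Q^84)² = [[138,109],[109,29]]
Q^336 = (Q^168)² = [[193,79],[79,114]]
F_336 mod 197 = Q^336[0][1] = 79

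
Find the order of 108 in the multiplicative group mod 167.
83

167 is prime, so ord(108) divides φ(167) = 166.
Divisors of 166: 1, 2, 83, 166.
Repeated squaring: 108^1 ≡ 108, 108^2 ≡ 141, 108^4 ≡ 8, 108^8 ≡ 64, 108^16 ≡ 88, 108^32 ≡ 62, 108^64 ≡ 3, 108^128 ≡ 9 (mod 167).
Test 108^d mod 167 for each divisor d in increasing order:
108^1 ≡ 108
108^2 ≡ 141
108^83 = 108^64·108^16·108^2·108^1 ≡ 1  ← first divisor giving 1
The order is 83.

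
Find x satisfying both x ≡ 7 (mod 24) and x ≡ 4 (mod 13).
199

Using Chinese Remainder Theorem:
M = 24 × 13 = 312
M1 = 13, M2 = 24
y1 = 13^(-1) mod 24 = 13
y2 = 24^(-1) mod 13 = 6
x = (7×13×13 + 4×24×6) mod 312 = 199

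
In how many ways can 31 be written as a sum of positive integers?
6842

p(n) counts ways to write n as a sum of positive integers (order ignored).
Euler's pentagonal recurrence: p(k) = p(k-1) + p(k-2) - p(k-5) - p(k-7) + p(k-12) + p(k-15) - ... (offsets j(3j∓1)/2, signs ++--, p(0)=1, p(<0)=0).
DP table for k = 0..30: p(0)=1, p(1)=1, p(2)=2, p(3)=3, p(4)=5, p(5)=7, p(6)=11, p(7)=15, p(8)=22, p(9)=30, p(10)=42, p(11)=56, p(12)=77, p(13)=101, p(14)=135, p(15)=176, p(16)=231, p(17)=297, p(18)=385, p(19)=490, p(20)=627, p(21)=792, p(22)=1002, p(23)=1255, p(24)=1575, p(25)=1958, p(26)=2436, p(27)=3010, p(28)=3718, p(29)=4565, p(30)=5604.
Final step: p(31) = p(30) + p(29) - p(26) - p(24) + p(19) + p(16) - p(9) - p(5)
= 5604 + 4565 - 2436 - 1575 + 490 + 231 - 30 - 7
= 6842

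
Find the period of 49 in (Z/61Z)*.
30

61 is prime, so ord(49) divides φ(61) = 60.
Divisors of 60: 1, 2, 3, 4, 5, 6, 10, 12, 15, 20, 30, 60.
Repeated squaring: 49^1 ≡ 49, 49^2 ≡ 22, 49^4 ≡ 57, 49^8 ≡ 16, 49^16 ≡ 12, 49^32 ≡ 22 (mod 61).
Test 49^d mod 61 for each divisor d in increasing order:
49^1 ≡ 49
49^2 ≡ 22
49^3 = 49^2·49^1 ≡ 41
49^4 ≡ 57
49^5 = 49^4·49^1 ≡ 48
49^6 = 49^4·49^2 ≡ 34
49^10 = 49^8·49^2 ≡ 47
49^12 = 49^8·49^4 ≡ 58
49^15 = 49^8·49^4·49^2·49^1 ≡ 60
49^20 = 49^16·49^4 ≡ 13
49^30 = 49^16·49^8·49^4·49^2 ≡ 1  ← first divisor giving 1
The order is 30.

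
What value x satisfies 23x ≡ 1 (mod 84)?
11

gcd(23, 84) = 1, so the inverse exists.
Extended Euclidean algorithm on (84, 23):
84 = 3 × 23 + 15  ⟹  15 = (1)·84 + (-3)·23
23 = 1 × 15 + 8  ⟹  8 = (-1)·84 + (4)·23
15 = 1 × 8 + 7  ⟹  7 = (2)·84 + (-7)·23
8 = 1 × 7 + 1  ⟹  1 = (-3)·84 + (11)·23
So (11)·23 ≡ 1 (mod 84), i.e. 23^(-1) ≡ 11 (mod 84).
Check: 23 × 11 = 253 ≡ 1 (mod 84)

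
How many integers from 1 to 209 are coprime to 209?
180

209 = 11 × 19
φ(n) = n × ∏(1 - 1/p) for each prime p dividing n
φ(209) = 209 × (1 - 1/11) × (1 - 1/19) = 180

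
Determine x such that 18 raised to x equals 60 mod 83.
81

Baby-step giant-step with step n = ⌈√83⌉ = 10.
Baby steps 18^j mod 83 (j:value) for j=0..9: 0:1, 1:18, 2:75, 3:22, 4:64, 5:73, 6:69, 7:80, 8:29, 9:24.
Giant-step multiplier: 18^(-10) ≡ 18^(82-10) = 18^72 ≡ 44 (mod 83).
Giant steps γ_i = 60·44^i mod 83: γ_0=60, γ_1=67, γ_2=43, γ_3=66, γ_4=82, γ_5=39, γ_6=56, γ_7=57, γ_8=18 (in table at j=1).
x = i·n + j = 8·10 + 1 = 81.
Check: 18^81 ≡ 60 (mod 83).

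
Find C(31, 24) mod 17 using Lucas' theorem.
15

Using Lucas' theorem:
Write n=31 and k=24 in base 17:
n in base 17: [1, 14]
k in base 17: [1, 7]
C(31,24) mod 17 = ∏ C(n_i, k_i) mod 17
Digit binomials (mod 17): C(1,1) = 1; C(14,7) = 3432 ≡ 15
Product: 1 × 15 = 15 ≡ 15 (mod 17)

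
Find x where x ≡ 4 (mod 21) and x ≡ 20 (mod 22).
130

Using Chinese Remainder Theorem:
M = 21 × 22 = 462
M1 = 22, M2 = 21
y1 = 22^(-1) mod 21 = 1
y2 = 21^(-1) mod 22 = 21
x = (4×22×1 + 20×21×21) mod 462 = 130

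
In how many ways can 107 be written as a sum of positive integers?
431149389

p(n) counts ways to write n as a sum of positive integers (order ignored).
Euler's pentagonal recurrence: p(k) = p(k-1) + p(k-2) - p(k-5) - p(k-7) + p(k-12) + p(k-15) - ... (offsets j(3j∓1)/2, signs ++--, p(0)=1, p(<0)=0).
DP table for k = 0..106: p(0)=1, p(1)=1, p(2)=2, p(3)=3, p(4)=5, p(5)=7, p(6)=11, p(7)=15, p(8)=22, p(9)=30, p(10)=42, p(11)=56, p(12)=77, p(13)=101, p(14)=135, p(15)=176, p(16)=231, p(17)=297, p(18)=385, p(19)=490, p(20)=627, p(21)=792, p(22)=1002, p(23)=1255, p(24)=1575, p(25)=1958, p(26)=2436, p(27)=3010, p(28)=3718, p(29)=4565, p(30)=5604, p(31)=6842, p(32)=8349, p(33)=10143, p(34)=12310, p(35)=14883, p(36)=17977, p(37)=21637, p(38)=26015, p(39)=31185, p(40)=37338, p(41)=44583, p(42)=53174, p(43)=63261, p(44)=75175, p(45)=89134, p(46)=105558, p(47)=124754, p(48)=147273, p(49)=173525, p(50)=204226, p(51)=239943, p(52)=281589, p(53)=329931, p(54)=386155, p(55)=451276, p(56)=526823, p(57)=614154, p(58)=715220, p(59)=831820, p(60)=966467, p(61)=1121505, p(62)=1300156, p(63)=1505499, p(64)=1741630, p(65)=2012558, p(66)=2323520, p(67)=2679689, p(68)=3087735, p(69)=3554345, p(70)=4087968, p(71)=4697205, p(72)=5392783, p(73)=6185689, p(74)=7089500, p(75)=8118264, p(76)=9289091, p(77)=10619863, p(78)=12132164, p(79)=13848650, p(80)=15796476, p(81)=18004327, p(82)=20506255, p(83)=23338469, p(84)=26543660, p(85)=30167357, p(86)=34262962, p(87)=38887673, p(88)=44108109, p(89)=49995925, p(90)=56634173, p(91)=64112359, p(92)=72533807, p(93)=82010177, p(94)=92669720, p(95)=104651419, p(96)=118114304, p(97)=133230930, p(98)=150198136, p(99)=169229875, p(100)=190569292, p(101)=214481126, p(102)=241265379, p(103)=271248950, p(104)=304801365, p(105)=342325709, p(106)=384276336.
Final step: p(107) = p(106) + p(105) - p(102) - p(100) + p(95) + p(92) - p(85) - p(81) + p(72) + p(67) - p(56) - p(50) + p(37) + p(30) - p(15) - p(7)
= 384276336 + 342325709 - 241265379 - 190569292 + 104651419 + 72533807 - 30167357 - 18004327 + 5392783 + 2679689 - 526823 - 204226 + 21637 + 5604 - 176 - 15
= 431149389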